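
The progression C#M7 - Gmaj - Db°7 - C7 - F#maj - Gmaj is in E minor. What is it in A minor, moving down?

E minor down to A minor is a perfect fifth; each chord root moves by that interval while the quality stays the same.
C#M7: root C# down a perfect fifth → F#, giving F#M7.
Gmaj: root G down a perfect fifth → C, giving Cmaj.
Db°7: root Db down a perfect fifth → Gb, giving Gb°7.
C7: root C down a perfect fifth → F, giving F7.
F#maj: root F# down a perfect fifth → B, giving Bmaj.
Gmaj: root G down a perfect fifth → C, giving Cmaj.

F#M7 Cmaj Gb°7 F7 Bmaj Cmaj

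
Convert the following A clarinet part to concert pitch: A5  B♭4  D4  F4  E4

F#5 G4 B3 D4 C#4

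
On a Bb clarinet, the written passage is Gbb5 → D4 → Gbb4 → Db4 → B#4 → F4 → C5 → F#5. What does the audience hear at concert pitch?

Fbb5 C4 Fbb4 Cb4 A#4 Eb4 Bb4 E5

Written C4 on the Bb clarinet sounds as Bb3, a major second lower; apply that shift to every note.
Gbb5 gives Fbb5
D4 gives C4
Gbb4 gives Fbb4
Db4 gives Cb4
B#4 gives A#4
F4 gives Eb4
C5 gives Bb4
F#5 gives E5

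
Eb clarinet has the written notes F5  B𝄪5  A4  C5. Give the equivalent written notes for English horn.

First find concert pitch: the Eb clarinet sounds a minor third above written, so F5 B𝄪5 A4 C5 sounds Ab5 D##6 C5 Eb5.
Then write for English horn: it sounds a perfect fifth below written, so the part must be a perfect fifth above concert.
Ab5 → Eb6
D##6 → A##6
C5 → G5
Eb5 → Bb5

Eb6 A##6 G5 Bb5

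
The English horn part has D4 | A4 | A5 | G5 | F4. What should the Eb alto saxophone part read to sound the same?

First find concert pitch: the English horn sounds a perfect fifth below written, so D4 A4 A5 G5 F4 sounds G3 D4 D5 C5 Bb3.
Then write for Eb alto saxophone: it sounds a major sixth below written, so the part must be a major sixth above concert.
G3 → E4
D4 → B4
D5 → B5
C5 → A5
Bb3 → G4

E4 B4 B5 A5 G4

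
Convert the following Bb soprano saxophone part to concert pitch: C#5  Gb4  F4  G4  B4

The Bb soprano saxophone sounds a major second below written, so transpose each written note down a major second.
C#5 to B4
Gb4 to Fb4
F4 to Eb4
G4 to F4
B4 to A4

B4 Fb4 Eb4 F4 A4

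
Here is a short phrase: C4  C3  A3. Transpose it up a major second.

C4: a second up reaches D, and 2 semitones makes it D4.
C3 up a major second is D3.
A major second up from A3 gives B3.

D4 D3 B3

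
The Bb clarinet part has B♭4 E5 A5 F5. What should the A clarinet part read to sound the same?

Cb5 F5 Bb5 Gb5

First find concert pitch: the Bb clarinet sounds a major second below written, so B♭4 E5 A5 F5 sounds Ab4 D5 G5 Eb5.
Then write for A clarinet: it sounds a minor third below written, so the part must be a minor third above concert.
Ab4 → Cb5
D5 → F5
G5 → Bb5
Eb5 → Gb5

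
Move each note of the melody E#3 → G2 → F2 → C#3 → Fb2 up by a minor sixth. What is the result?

C#4 Eb3 Db3 A3 Dbb3

E#3 -> C#4
G2 -> Eb3
F2 -> Db3
C#3 -> A3
Fb2 -> Dbb3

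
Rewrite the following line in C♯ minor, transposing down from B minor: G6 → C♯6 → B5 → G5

A5 D#5 C#5 A4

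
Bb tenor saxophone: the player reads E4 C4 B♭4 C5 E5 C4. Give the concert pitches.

D3 Bb2 Ab3 Bb3 D4 Bb2

Written C4 on the Bb tenor saxophone sounds as Bb2, a major ninth lower; apply that shift to every note.
E4 gives D3
C4 gives Bb2
Bb4 gives Ab3
C5 gives Bb3
E5 gives D4
C4 gives Bb2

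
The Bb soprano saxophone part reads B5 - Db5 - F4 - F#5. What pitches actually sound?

A5 Cb5 Eb4 E5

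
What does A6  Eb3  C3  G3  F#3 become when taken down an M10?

F5 Cb2 Ab1 Eb2 D2

A6 → F5
Eb3 → Cb2
C3 → Ab1
G3 → Eb2
F#3 → D2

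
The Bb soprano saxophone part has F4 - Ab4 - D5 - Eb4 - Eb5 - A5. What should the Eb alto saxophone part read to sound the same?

C5 Eb5 A5 Bb4 Bb5 E6

First find concert pitch: the Bb soprano saxophone sounds a major second below written, so F4 Ab4 D5 Eb4 Eb5 A5 sounds Eb4 Gb4 C5 Db4 Db5 G5.
Then write for Eb alto saxophone: it sounds a major sixth below written, so the part must be a major sixth above concert.
Eb4 → C5
Gb4 → Eb5
C5 → A5
Db4 → Bb4
Db5 → Bb5
G5 → E6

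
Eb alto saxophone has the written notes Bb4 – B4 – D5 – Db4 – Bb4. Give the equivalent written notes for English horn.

First find concert pitch: the Eb alto saxophone sounds a major sixth below written, so Bb4 B4 D5 Db4 Bb4 sounds Db4 D4 F4 Fb3 Db4.
Then write for English horn: it sounds a perfect fifth below written, so the part must be a perfect fifth above concert.
Db4 → Ab4
D4 → A4
F4 → C5
Fb3 → Cb4
Db4 → Ab4

Ab4 A4 C5 Cb4 Ab4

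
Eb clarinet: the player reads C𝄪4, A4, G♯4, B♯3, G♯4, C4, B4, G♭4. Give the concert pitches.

E#4 C5 B4 D#4 B4 Eb4 D5 Bbb4

Written C4 on the Eb clarinet sounds as Eb4, a minor third higher; apply that shift to every note.
C##4 to E#4
A4 to C5
G#4 to B4
B#3 to D#4
G#4 to B4
C4 to Eb4
B4 to D5
Gb4 to Bbb4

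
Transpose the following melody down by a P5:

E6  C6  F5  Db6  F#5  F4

A5 F5 Bb4 Gb5 B4 Bb3

E6 down a perfect fifth is A5.
A perfect fifth down from C6 gives F5.
A perfect fifth down from F5 gives Bb4.
A perfect fifth down from Db6 gives Gb5.
F#5 down a perfect fifth is B4.
F4: a fifth down reaches B, and 7 semitones makes it Bb3.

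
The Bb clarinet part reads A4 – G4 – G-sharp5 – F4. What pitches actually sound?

The Bb clarinet sounds a major second below written, so transpose each written note down a major second.
A4 becomes G4
G4 becomes F4
G#5 becomes F#5
F4 becomes Eb4

G4 F4 F#5 Eb4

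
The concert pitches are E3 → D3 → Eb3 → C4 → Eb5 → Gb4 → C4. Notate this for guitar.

E4 D4 Eb4 C5 Eb6 Gb5 C5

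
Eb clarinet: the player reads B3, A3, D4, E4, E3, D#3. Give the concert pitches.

Written C4 on the Eb clarinet sounds as Eb4, a minor third higher; apply that shift to every note.
B3 → D4
A3 → C4
D4 → F4
E4 → G4
E3 → G3
D#3 → F#3

D4 C4 F4 G4 G3 F#3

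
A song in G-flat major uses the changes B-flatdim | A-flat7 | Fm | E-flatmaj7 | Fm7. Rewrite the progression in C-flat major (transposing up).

G-flat major up to C-flat major is a perfect fourth; each chord root moves by that interval while the quality stays the same.
B-flatdim: root B-flat up a perfect fourth → Eb, giving Ebdim.
A-flat7: root A-flat up a perfect fourth → Db, giving Db7.
Fm: root F up a perfect fourth → Bb, giving Bbm.
E-flatmaj7: root E-flat up a perfect fourth → Ab, giving Abmaj7.
Fm7: root F up a perfect fourth → Bb, giving Bbm7.

Ebdim Db7 Bbm Abmaj7 Bbm7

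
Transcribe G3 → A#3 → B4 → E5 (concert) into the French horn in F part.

D4 E#4 F#5 B5

The French horn in F sounds a perfect fifth below written, so the written part must be a perfect fifth above concert — transpose each note up.
G3 becomes D4
A#3 becomes E#4
B4 becomes F#5
E5 becomes B5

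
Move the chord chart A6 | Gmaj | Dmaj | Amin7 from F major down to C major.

F major down to C major is a perfect fourth; each chord root moves by that interval while the quality stays the same.
A6: root A down a perfect fourth → E, giving E6.
Gmaj: root G down a perfect fourth → D, giving Dmaj.
Dmaj: root D down a perfect fourth → A, giving Amaj.
Amin7: root A down a perfect fourth → E, giving Emin7.

E6 Dmaj Amaj Emin7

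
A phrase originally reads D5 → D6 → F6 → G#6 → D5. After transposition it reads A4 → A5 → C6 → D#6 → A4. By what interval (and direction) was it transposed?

down a perfect fourth

From D5 to A4 is 4 letter names — a fourth of some quality.
A4 to D5 is 5 semitones, which makes it a perfect fourth; the second version is lower, so the direction is down.
Checking another pair — D5 → A4 — gives the same interval.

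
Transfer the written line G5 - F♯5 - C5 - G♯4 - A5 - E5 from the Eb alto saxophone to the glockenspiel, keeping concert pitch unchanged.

Bb2 A2 Eb2 B1 C3 G2

First find concert pitch: the Eb alto saxophone sounds a major sixth below written, so G5 F♯5 C5 G♯4 A5 E5 sounds Bb4 A4 Eb4 B3 C5 G4.
Then write for glockenspiel: it sounds a perfect fifteenth above written, so the part must be a perfect fifteenth below concert.
Bb4 → Bb2
A4 → A2
Eb4 → Eb2
B3 → B1
C5 → C3
G4 → G2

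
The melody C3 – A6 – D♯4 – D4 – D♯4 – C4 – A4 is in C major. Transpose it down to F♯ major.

F#2 D#6 G##3 G#3 G##3 F#3 D#4

C major to F♯ major down is a diminished fifth, so every note moves down by that interval.
C3 becomes F#2
A6 becomes D#6
D#4 becomes G##3
D4 becomes G#3
D#4 becomes G##3
C4 becomes F#3
A4 becomes D#4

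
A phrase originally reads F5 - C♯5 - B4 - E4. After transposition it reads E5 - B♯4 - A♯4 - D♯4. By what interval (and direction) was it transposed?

From F5 to E5 is 2 letter names — a second of some quality.
E5 to F5 is 1 semitone, which makes it a minor second; the second version is lower, so the direction is down.
Checking another pair — E4 → D#4 — gives the same interval.

down a minor second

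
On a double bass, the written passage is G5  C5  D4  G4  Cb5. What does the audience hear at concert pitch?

G4 C4 D3 G3 Cb4

The double bass sounds a perfect octave below written, so transpose each written note down a perfect octave.
G5 -> G4
C5 -> C4
D4 -> D3
G4 -> G3
Cb5 -> Cb4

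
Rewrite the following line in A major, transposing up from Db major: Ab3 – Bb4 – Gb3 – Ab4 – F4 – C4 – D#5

E4 F#5 D4 E5 C#5 G#4 A##5

Db major to A major up is an augmented fifth, so every note moves up by that interval.
Ab3 → E4
Bb4 → F#5
Gb3 → D4
Ab4 → E5
F4 → C#5
C4 → G#4
D#5 → A##5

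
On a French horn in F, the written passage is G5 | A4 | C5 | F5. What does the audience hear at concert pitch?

C5 D4 F4 Bb4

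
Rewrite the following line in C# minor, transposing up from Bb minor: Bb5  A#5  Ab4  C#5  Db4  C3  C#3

C#6 B##5 B4 D##5 E4 D#3 D##3

From Bb up to C# is an augmented second; apply that to each pitch.
Bb5 → C#6
A#5 → B##5
Ab4 → B4
C#5 → D##5
Db4 → E4
C3 → D#3
C#3 → D##3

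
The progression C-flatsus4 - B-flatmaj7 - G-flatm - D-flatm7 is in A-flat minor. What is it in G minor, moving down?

Bbsus4 Amaj7 Fm Cm7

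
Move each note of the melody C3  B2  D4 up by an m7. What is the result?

C3 gives Bb3
B2 gives A3
D4 gives C5

Bb3 A3 C5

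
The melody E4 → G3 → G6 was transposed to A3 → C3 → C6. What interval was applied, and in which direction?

down a perfect fifth

From E4 to A3 is 5 letter names — a fifth of some quality.
A3 to E4 is 7 semitones, which makes it a perfect fifth; the second version is lower, so the direction is down.
Checking another pair — G6 → C6 — gives the same interval.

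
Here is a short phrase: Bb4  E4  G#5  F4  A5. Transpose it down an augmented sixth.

Bb4 -> Dbb4
E4 -> Gb3
G#5 -> Bb4
F4 -> Abb3
A5 -> Cb5

Dbb4 Gb3 Bb4 Abb3 Cb5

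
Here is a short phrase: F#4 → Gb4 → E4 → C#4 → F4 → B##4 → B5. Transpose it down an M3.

D4 Ebb4 C4 A3 Db4 G##4 G5

F#4 down a major third is D4.
Gb4 down a major third is Ebb4.
E4 down a major third is C4.
C#4 down a major third is A3.
A major third down from F4 gives Db4.
B##4 down a major third is G##4.
A major third down from B5 gives G5.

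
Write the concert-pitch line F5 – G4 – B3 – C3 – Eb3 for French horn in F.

C6 D5 F#4 G3 Bb3

The French horn in F sounds a perfect fifth below written, so the written part must be a perfect fifth above concert — transpose each note up.
F5 -> C6
G4 -> D5
B3 -> F#4
C3 -> G3
Eb3 -> Bb3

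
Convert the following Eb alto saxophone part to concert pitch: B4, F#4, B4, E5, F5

D4 A3 D4 G4 Ab4

Written C4 on the Eb alto saxophone sounds as Eb3, a major sixth lower; apply that shift to every note.
B4 -> D4
F#4 -> A3
B4 -> D4
E5 -> G4
F5 -> Ab4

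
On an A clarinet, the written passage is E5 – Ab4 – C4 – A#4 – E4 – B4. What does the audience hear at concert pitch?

C#5 F4 A3 F##4 C#4 G#4

Written C4 on the A clarinet sounds as A3, a minor third lower; apply that shift to every note.
E5 becomes C#5
Ab4 becomes F4
C4 becomes A3
A#4 becomes F##4
E4 becomes C#4
B4 becomes G#4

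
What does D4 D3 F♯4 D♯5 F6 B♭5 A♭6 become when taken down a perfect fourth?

A3 A2 C#4 A#4 C6 F5 Eb6

D4 becomes A3
D3 becomes A2
F#4 becomes C#4
D#5 becomes A#4
F6 becomes C6
Bb5 becomes F5
Ab6 becomes Eb6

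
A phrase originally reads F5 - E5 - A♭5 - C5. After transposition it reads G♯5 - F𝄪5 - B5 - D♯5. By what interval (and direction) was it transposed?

up an augmented second

From F5 to G#5 is 2 letter names — a second of some quality.
F5 to G#5 is 3 semitones, which makes it an augmented second; the second version is higher, so the direction is up.
Checking another pair — C5 → D#5 — gives the same interval.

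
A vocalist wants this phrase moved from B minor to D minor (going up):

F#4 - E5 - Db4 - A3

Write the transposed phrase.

A4 G5 Fb4 C4

B minor to D minor up is a minor third, so every note moves up by that interval.
F#4 to A4
E5 to G5
Db4 to Fb4
A3 to C4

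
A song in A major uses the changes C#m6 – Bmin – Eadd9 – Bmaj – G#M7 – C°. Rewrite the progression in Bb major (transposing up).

A major up to Bb major is a minor second; each chord root moves by that interval while the quality stays the same.
C#m6: root C# up a minor second → D, giving Dm6.
Bmin: root B up a minor second → C, giving Cmin.
Eadd9: root E up a minor second → F, giving Fadd9.
Bmaj: root B up a minor second → C, giving Cmaj.
G#M7: root G# up a minor second → A, giving AM7.
C°: root C up a minor second → Db, giving Db°.

Dm6 Cmin Fadd9 Cmaj AM7 Db°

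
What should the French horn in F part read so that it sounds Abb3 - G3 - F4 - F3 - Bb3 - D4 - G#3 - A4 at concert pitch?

Ebb4 D4 C5 C4 F4 A4 D#4 E5

The French horn in F sounds a perfect fifth below written, so the written part must be a perfect fifth above concert — transpose each note up.
Abb3 to Ebb4
G3 to D4
F4 to C5
F3 to C4
Bb3 to F4
D4 to A4
G#3 to D#4
A4 to E5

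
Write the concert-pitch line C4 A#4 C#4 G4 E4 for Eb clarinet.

A3 F##4 A#3 E4 C#4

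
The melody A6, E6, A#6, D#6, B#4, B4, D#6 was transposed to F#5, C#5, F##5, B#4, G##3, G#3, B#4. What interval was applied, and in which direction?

down a minor tenth

From A6 to F#5 is 10 letter names — a tenth of some quality.
F#5 to A6 is 15 semitones, which makes it a minor tenth; the second version is lower, so the direction is down.
Checking another pair — D#6 → B#4 — gives the same interval.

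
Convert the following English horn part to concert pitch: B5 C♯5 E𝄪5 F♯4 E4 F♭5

The English horn sounds a perfect fifth below written, so transpose each written note down a perfect fifth.
B5 gives E5
C#5 gives F#4
E##5 gives A##4
F#4 gives B3
E4 gives A3
Fb5 gives Bbb4

E5 F#4 A##4 B3 A3 Bbb4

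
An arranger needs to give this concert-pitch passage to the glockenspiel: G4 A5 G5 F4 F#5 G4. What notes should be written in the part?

G2 A3 G3 F2 F#3 G2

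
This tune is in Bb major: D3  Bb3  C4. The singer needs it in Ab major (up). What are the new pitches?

From Bb up to Ab is a minor seventh; apply that to each pitch.
D3 gives C4
Bb3 gives Ab4
C4 gives Bb4

C4 Ab4 Bb4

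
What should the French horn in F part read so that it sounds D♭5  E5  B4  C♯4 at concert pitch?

Ab5 B5 F#5 G#4

The French horn in F sounds a perfect fifth below written, so the written part must be a perfect fifth above concert — transpose each note up.
Db5 gives Ab5
E5 gives B5
B4 gives F#5
C#4 gives G#4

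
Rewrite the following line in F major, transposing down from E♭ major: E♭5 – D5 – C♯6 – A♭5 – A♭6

E♭ major to F major down is a minor seventh, so every note moves down by that interval.
Eb5 -> F4
D5 -> E4
C#6 -> D#5
Ab5 -> Bb4
Ab6 -> Bb5

F4 E4 D#5 Bb4 Bb5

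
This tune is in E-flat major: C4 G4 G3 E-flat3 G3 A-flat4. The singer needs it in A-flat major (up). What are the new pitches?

F4 C5 C4 Ab3 C4 Db5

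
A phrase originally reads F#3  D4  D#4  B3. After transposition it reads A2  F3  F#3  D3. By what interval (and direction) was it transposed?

down a major sixth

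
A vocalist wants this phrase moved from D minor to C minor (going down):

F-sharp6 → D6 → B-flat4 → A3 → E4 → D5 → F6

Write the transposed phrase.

E6 C6 Ab4 G3 D4 C5 Eb6

D minor to C minor down is a major second, so every note moves down by that interval.
F#6 gives E6
D6 gives C6
Bb4 gives Ab4
A3 gives G3
E4 gives D4
D5 gives C5
F6 gives Eb6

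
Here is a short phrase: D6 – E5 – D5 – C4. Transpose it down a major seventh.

Eb5 F4 Eb4 Db3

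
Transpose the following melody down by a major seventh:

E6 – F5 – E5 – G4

F5 Gb4 F4 Ab3

A major seventh down from E6 gives F5.
A major seventh down from F5 gives Gb4.
E5 down a major seventh is F4.
A major seventh down from G4 gives Ab3.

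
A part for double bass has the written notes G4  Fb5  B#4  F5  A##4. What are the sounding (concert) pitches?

G3 Fb4 B#3 F4 A##3

The double bass sounds a perfect octave below written, so transpose each written note down a perfect octave.
G4 -> G3
Fb5 -> Fb4
B#4 -> B#3
F5 -> F4
A##4 -> A##3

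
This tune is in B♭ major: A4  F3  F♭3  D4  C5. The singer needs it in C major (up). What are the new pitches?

B4 G3 Gb3 E4 D5

B♭ major to C major up is a major second, so every note moves up by that interval.
A4 to B4
F3 to G3
Fb3 to Gb3
D4 to E4
C5 to D5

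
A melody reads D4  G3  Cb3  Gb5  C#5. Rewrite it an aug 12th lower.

Gb2 Cb2 Fbb1 Cbb4 F3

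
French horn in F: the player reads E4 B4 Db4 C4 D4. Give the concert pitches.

Written C4 on the French horn in F sounds as F3, a perfect fifth lower; apply that shift to every note.
E4 to A3
B4 to E4
Db4 to Gb3
C4 to F3
D4 to G3

A3 E4 Gb3 F3 G3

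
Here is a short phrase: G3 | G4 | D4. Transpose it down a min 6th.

A minor sixth down from G3 gives B2.
G4: a sixth down reaches B, and 8 semitones makes it B3.
A minor sixth down from D4 gives F#3.

B2 B3 F#3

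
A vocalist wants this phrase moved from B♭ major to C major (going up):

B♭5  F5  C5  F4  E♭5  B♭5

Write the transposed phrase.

From B♭ up to C is a major second; apply that to each pitch.
Bb5 gives C6
F5 gives G5
C5 gives D5
F4 gives G4
Eb5 gives F5
Bb5 gives C6

C6 G5 D5 G4 F5 C6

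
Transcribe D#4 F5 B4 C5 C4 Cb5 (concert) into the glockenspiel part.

D#2 F3 B2 C3 C2 Cb3

Written C4 sounds as C6 on the glockenspiel, so concert pitches are written a perfect fifteenth down.
D#4 gives D#2
F5 gives F3
B4 gives B2
C5 gives C3
C4 gives C2
Cb5 gives Cb3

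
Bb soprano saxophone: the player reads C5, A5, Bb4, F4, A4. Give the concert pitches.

Bb4 G5 Ab4 Eb4 G4

Written C4 on the Bb soprano saxophone sounds as Bb3, a major second lower; apply that shift to every note.
C5 becomes Bb4
A5 becomes G5
Bb4 becomes Ab4
F4 becomes Eb4
A4 becomes G4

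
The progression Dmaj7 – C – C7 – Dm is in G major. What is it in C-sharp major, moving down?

G major down to C-sharp major is a diminished fifth; each chord root moves by that interval while the quality stays the same.
Dmaj7: root D down a diminished fifth → G#, giving G#maj7.
C: root C down a diminished fifth → F#, giving F#.
C7: root C down a diminished fifth → F#, giving F#7.
Dm: root D down a diminished fifth → G#, giving G#m.

G#maj7 F# F#7 G#m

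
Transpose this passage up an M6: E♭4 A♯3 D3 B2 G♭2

C5 F##4 B3 G#3 Eb3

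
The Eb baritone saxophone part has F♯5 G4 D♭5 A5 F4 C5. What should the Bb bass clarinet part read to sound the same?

B4 C4 Gb4 D5 Bb3 F4

First find concert pitch: the Eb baritone saxophone sounds a major thirteenth below written, so F♯5 G4 D♭5 A5 F4 C5 sounds A3 Bb2 Fb3 C4 Ab2 Eb3.
Then write for Bb bass clarinet: it sounds a major ninth below written, so the part must be a major ninth above concert.
A3 → B4
Bb2 → C4
Fb3 → Gb4
C4 → D5
Ab2 → Bb3
Eb3 → F4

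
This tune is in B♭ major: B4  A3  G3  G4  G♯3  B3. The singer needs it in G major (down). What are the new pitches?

G#4 F#3 E3 E4 E#3 G#3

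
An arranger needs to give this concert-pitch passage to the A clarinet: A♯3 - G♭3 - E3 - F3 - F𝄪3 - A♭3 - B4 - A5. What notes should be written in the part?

Written C4 sounds as A3 on the A clarinet, so concert pitches are written a minor third up.
A#3 gives C#4
Gb3 gives Bbb3
E3 gives G3
F3 gives Ab3
F##3 gives A#3
Ab3 gives Cb4
B4 gives D5
A5 gives C6

C#4 Bbb3 G3 Ab3 A#3 Cb4 D5 C6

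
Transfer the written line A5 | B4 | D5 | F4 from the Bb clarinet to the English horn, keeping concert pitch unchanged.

D6 E5 G5 Bb4

First find concert pitch: the Bb clarinet sounds a major second below written, so A5 B4 D5 F4 sounds G5 A4 C5 Eb4.
Then write for English horn: it sounds a perfect fifth below written, so the part must be a perfect fifth above concert.
G5 → D6
A4 → E5
C5 → G5
Eb4 → Bb4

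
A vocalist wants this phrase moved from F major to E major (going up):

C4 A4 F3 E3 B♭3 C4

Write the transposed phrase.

B4 G#5 E4 D#4 A4 B4

F major to E major up is a major seventh, so every note moves up by that interval.
C4 to B4
A4 to G#5
F3 to E4
E3 to D#4
Bb3 to A4
C4 to B4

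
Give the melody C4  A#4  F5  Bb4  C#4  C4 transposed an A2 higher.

D#4 B##4 G#5 C#5 D##4 D#4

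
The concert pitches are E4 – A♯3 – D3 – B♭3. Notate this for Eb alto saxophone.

C#5 F##4 B3 G4

Written C4 sounds as Eb3 on the Eb alto saxophone, so concert pitches are written a major sixth up.
E4 becomes C#5
A#3 becomes F##4
D3 becomes B3
Bb3 becomes G4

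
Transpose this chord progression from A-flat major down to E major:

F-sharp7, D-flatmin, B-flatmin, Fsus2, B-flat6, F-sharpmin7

C##7 Amin F#min C#sus2 F#6 C##min7

A-flat major down to E major is a diminished fourth; each chord root moves by that interval while the quality stays the same.
F-sharp7: root F-sharp down a diminished fourth → C##, giving C##7.
D-flatmin: root D-flat down a diminished fourth → A, giving Amin.
B-flatmin: root B-flat down a diminished fourth → F#, giving F#min.
Fsus2: root F down a diminished fourth → C#, giving C#sus2.
B-flat6: root B-flat down a diminished fourth → F#, giving F#6.
F-sharpmin7: root F-sharp down a diminished fourth → C##, giving C##min7.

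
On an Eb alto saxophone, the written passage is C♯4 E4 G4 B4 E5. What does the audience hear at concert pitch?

Written C4 on the Eb alto saxophone sounds as Eb3, a major sixth lower; apply that shift to every note.
C#4 to E3
E4 to G3
G4 to Bb3
B4 to D4
E5 to G4

E3 G3 Bb3 D4 G4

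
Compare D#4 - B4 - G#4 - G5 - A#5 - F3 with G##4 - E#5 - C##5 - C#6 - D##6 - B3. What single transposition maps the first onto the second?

up an augmented fourth

From D#4 to G##4 is 4 letter names — a fourth of some quality.
D#4 to G##4 is 6 semitones, which makes it an augmented fourth; the second version is higher, so the direction is up.
Checking another pair — F3 → B3 — gives the same interval.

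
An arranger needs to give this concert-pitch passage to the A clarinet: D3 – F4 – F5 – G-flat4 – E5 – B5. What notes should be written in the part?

F3 Ab4 Ab5 Bbb4 G5 D6

Written C4 sounds as A3 on the A clarinet, so concert pitches are written a minor third up.
D3 → F3
F4 → Ab4
F5 → Ab5
Gb4 → Bbb4
E5 → G5
B5 → D6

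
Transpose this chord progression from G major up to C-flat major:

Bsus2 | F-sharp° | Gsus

Ebsus2 Bb° Cbsus

G major up to C-flat major is a diminished fourth; each chord root moves by that interval while the quality stays the same.
Bsus2: root B up a diminished fourth → Eb, giving Ebsus2.
F-sharp°: root F-sharp up a diminished fourth → Bb, giving Bb°.
Gsus: root G up a diminished fourth → Cb, giving Cbsus.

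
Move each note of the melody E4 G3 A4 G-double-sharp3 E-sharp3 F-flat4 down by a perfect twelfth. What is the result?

A2 C2 D3 C##2 A#1 Bbb2

E4: a twelfth down reaches A, and 19 semitones makes it A2.
G3: a twelfth down reaches C, and 19 semitones makes it C2.
A perfect twelfth down from A4 gives D3.
G##3: a twelfth down reaches C, and 19 semitones makes it C##2.
E#3 down a perfect twelfth is A#1.
Fb4 down a perfect twelfth is Bbb2.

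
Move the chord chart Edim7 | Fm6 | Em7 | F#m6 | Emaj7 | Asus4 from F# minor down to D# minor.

F# minor down to D# minor is a minor third; each chord root moves by that interval while the quality stays the same.
Edim7: root E down a minor third → C#, giving C#dim7.
Fm6: root F down a minor third → D, giving Dm6.
Em7: root E down a minor third → C#, giving C#m7.
F#m6: root F# down a minor third → D#, giving D#m6.
Emaj7: root E down a minor third → C#, giving C#maj7.
Asus4: root A down a minor third → F#, giving F#sus4.

C#dim7 Dm6 C#m7 D#m6 C#maj7 F#sus4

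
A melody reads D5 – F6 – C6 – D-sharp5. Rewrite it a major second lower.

C5 Eb6 Bb5 C#5

D5 -> C5
F6 -> Eb6
C6 -> Bb5
D#5 -> C#5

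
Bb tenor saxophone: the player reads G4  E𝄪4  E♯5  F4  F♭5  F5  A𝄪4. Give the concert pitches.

F3 D##3 D#4 Eb3 Ebb4 Eb4 G##3

The Bb tenor saxophone sounds a major ninth below written, so transpose each written note down a major ninth.
G4 -> F3
E##4 -> D##3
E#5 -> D#4
F4 -> Eb3
Fb5 -> Ebb4
F5 -> Eb4
A##4 -> G##3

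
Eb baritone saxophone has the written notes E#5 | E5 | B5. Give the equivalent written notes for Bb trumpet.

A#3 A3 E4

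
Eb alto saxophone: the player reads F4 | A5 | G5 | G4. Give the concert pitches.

Ab3 C5 Bb4 Bb3

The Eb alto saxophone sounds a major sixth below written, so transpose each written note down a major sixth.
F4 -> Ab3
A5 -> C5
G5 -> Bb4
G4 -> Bb3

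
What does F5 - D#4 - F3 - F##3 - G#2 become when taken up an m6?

Db6 B4 Db4 D#4 E3

F5 becomes Db6
D#4 becomes B4
F3 becomes Db4
F##3 becomes D#4
G#2 becomes E3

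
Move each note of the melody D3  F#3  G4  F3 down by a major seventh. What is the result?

Eb2 G2 Ab3 Gb2

D3 to Eb2
F#3 to G2
G4 to Ab3
F3 to Gb2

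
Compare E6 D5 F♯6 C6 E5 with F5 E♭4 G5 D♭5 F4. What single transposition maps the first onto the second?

down a major seventh

From E6 to F5 is 7 letter names — a seventh of some quality.
F5 to E6 is 11 semitones, which makes it a major seventh; the second version is lower, so the direction is down.
Checking another pair — E5 → F4 — gives the same interval.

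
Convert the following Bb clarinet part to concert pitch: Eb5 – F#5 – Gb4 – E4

Db5 E5 Fb4 D4

The Bb clarinet sounds a major second below written, so transpose each written note down a major second.
Eb5 gives Db5
F#5 gives E5
Gb4 gives Fb4
E4 gives D4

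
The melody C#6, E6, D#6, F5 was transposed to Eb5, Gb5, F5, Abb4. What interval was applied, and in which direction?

down an augmented sixth

From C#6 to Eb5 is 6 letter names — a sixth of some quality.
Eb5 to C#6 is 10 semitones, which makes it an augmented sixth; the second version is lower, so the direction is down.
Checking another pair — F5 → Abb4 — gives the same interval.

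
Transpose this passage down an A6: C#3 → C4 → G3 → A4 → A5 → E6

C#3: a sixth down reaches E, and 10 semitones makes it Eb2.
C4: a sixth down reaches E, and 10 semitones makes it Ebb3.
G3: a sixth down reaches B, and 10 semitones makes it Bbb2.
A4: a sixth down reaches C, and 10 semitones makes it Cb4.
A5 down an augmented sixth is Cb5.
An augmented sixth down from E6 gives Gb5.

Eb2 Ebb3 Bbb2 Cb4 Cb5 Gb5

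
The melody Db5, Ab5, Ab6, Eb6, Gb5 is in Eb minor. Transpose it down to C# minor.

B4 F#5 F#6 C#6 E5

Eb minor to C# minor down is a diminished third, so every note moves down by that interval.
Db5 becomes B4
Ab5 becomes F#5
Ab6 becomes F#6
Eb6 becomes C#6
Gb5 becomes E5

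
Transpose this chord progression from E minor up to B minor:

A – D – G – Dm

E minor up to B minor is a perfect fifth; each chord root moves by that interval while the quality stays the same.
A: root A up a perfect fifth → E, giving E.
D: root D up a perfect fifth → A, giving A.
G: root G up a perfect fifth → D, giving D.
Dm: root D up a perfect fifth → A, giving Am.

E A D Am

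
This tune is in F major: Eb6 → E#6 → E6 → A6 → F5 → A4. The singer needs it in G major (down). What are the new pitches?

F5 F##5 F#5 B5 G4 B3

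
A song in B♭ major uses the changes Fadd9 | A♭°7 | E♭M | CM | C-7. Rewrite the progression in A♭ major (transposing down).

Ebadd9 Gb°7 DbM BbM Bb-7

B♭ major down to A♭ major is a major second; each chord root moves by that interval while the quality stays the same.
Fadd9: root F down a major second → Eb, giving Ebadd9.
A♭°7: root A♭ down a major second → Gb, giving Gb°7.
E♭M: root E♭ down a major second → Db, giving DbM.
CM: root C down a major second → Bb, giving BbM.
C-7: root C down a major second → Bb, giving Bb-7.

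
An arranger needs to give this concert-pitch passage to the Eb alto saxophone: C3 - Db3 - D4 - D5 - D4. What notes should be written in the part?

Written C4 sounds as Eb3 on the Eb alto saxophone, so concert pitches are written a major sixth up.
C3 to A3
Db3 to Bb3
D4 to B4
D5 to B5
D4 to B4

A3 Bb3 B4 B5 B4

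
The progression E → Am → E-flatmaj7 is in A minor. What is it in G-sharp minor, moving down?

D# G#m Dmaj7

A minor down to G-sharp minor is a minor second; each chord root moves by that interval while the quality stays the same.
E: root E down a minor second → D#, giving D#.
Am: root A down a minor second → G#, giving G#m.
E-flatmaj7: root E-flat down a minor second → D, giving Dmaj7.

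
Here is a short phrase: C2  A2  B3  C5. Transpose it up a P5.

G2 E3 F#4 G5

C2: a fifth up reaches G, and 7 semitones makes it G2.
A perfect fifth up from A2 gives E3.
B3: a fifth up reaches F, and 7 semitones makes it F#4.
C5: a fifth up reaches G, and 7 semitones makes it G5.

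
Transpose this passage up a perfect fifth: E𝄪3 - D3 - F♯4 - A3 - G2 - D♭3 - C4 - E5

B##3 A3 C#5 E4 D3 Ab3 G4 B5

E##3: a fifth up reaches B, and 7 semitones makes it B##3.
A perfect fifth up from D3 gives A3.
F#4 up a perfect fifth is C#5.
A3 up a perfect fifth is E4.
G2 up a perfect fifth is D3.
Db3: a fifth up reaches A, and 7 semitones makes it Ab3.
C4 up a perfect fifth is G4.
A perfect fifth up from E5 gives B5.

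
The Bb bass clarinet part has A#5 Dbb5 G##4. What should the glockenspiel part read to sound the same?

First find concert pitch: the Bb bass clarinet sounds a major ninth below written, so A#5 Dbb5 G##4 sounds G#4 Cbb4 F##3.
Then write for glockenspiel: it sounds a perfect fifteenth above written, so the part must be a perfect fifteenth below concert.
G#4 → G#2
Cbb4 → Cbb2
F##3 → F##1

G#2 Cbb2 F##1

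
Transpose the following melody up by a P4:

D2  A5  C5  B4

G2 D6 F5 E5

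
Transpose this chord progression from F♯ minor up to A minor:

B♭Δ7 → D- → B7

DbΔ7 F- D7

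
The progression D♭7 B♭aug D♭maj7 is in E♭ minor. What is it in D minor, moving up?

C7 Aaug Cmaj7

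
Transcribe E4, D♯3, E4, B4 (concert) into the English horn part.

Written C4 sounds as F3 on the English horn, so concert pitches are written a perfect fifth up.
E4 -> B4
D#3 -> A#3
E4 -> B4
B4 -> F#5

B4 A#3 B4 F#5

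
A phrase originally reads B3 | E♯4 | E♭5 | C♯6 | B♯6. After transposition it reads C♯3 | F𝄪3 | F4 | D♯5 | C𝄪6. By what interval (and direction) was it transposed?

Take the first pair: B3 → C#3. B to C spans 7 letter names, so the interval is some kind of seventh.
C#3 to B3 is 10 semitones, which makes it a minor seventh; the second version is lower, so the direction is down.
Checking another pair — B#6 → C##6 — gives the same interval.

down a minor seventh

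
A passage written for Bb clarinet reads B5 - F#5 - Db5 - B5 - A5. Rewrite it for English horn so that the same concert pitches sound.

E6 B5 Gb5 E6 D6

First find concert pitch: the Bb clarinet sounds a major second below written, so B5 F#5 Db5 B5 A5 sounds A5 E5 Cb5 A5 G5.
Then write for English horn: it sounds a perfect fifth below written, so the part must be a perfect fifth above concert.
A5 → E6
E5 → B5
Cb5 → Gb5
A5 → E6
G5 → D6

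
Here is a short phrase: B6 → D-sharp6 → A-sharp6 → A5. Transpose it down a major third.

B6 -> G6
D#6 -> B5
A#6 -> F#6
A5 -> F5

G6 B5 F#6 F5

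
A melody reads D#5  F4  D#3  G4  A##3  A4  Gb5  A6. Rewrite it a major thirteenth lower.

D#5 -> F#3
F4 -> Ab2
D#3 -> F#1
G4 -> Bb2
A##3 -> C##2
A4 -> C3
Gb5 -> Bbb3
A6 -> C5

F#3 Ab2 F#1 Bb2 C##2 C3 Bbb3 C5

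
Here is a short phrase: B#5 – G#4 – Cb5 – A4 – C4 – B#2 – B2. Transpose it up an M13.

G##7 E#6 Ab6 F#6 A5 G##4 G#4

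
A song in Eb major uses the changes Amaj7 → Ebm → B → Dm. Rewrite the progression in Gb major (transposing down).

Cmaj7 Gbm D Fm

Eb major down to Gb major is a major sixth; each chord root moves by that interval while the quality stays the same.
Amaj7: root A down a major sixth → C, giving Cmaj7.
Ebm: root Eb down a major sixth → Gb, giving Gbm.
B: root B down a major sixth → D, giving D.
Dm: root D down a major sixth → F, giving Fm.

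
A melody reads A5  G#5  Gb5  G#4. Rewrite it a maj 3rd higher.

C#6 B#5 Bb5 B#4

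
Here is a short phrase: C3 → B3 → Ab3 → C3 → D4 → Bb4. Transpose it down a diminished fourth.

C3 -> G#2
B3 -> F##3
Ab3 -> E3
C3 -> G#2
D4 -> A#3
Bb4 -> F#4

G#2 F##3 E3 G#2 A#3 F#4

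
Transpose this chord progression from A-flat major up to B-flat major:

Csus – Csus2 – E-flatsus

Dsus Dsus2 Fsus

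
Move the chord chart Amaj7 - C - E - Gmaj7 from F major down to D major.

F#maj7 A C# Emaj7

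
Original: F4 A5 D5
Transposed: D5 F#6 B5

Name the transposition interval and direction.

up a major sixth

From F4 to D5 is 6 letter names — a sixth of some quality.
F4 to D5 is 9 semitones, which makes it a major sixth; the second version is higher, so the direction is up.
Checking another pair — D5 → B5 — gives the same interval.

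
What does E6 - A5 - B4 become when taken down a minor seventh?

E6 down a minor seventh is F#5.
A minor seventh down from A5 gives B4.
B4 down a minor seventh is C#4.

F#5 B4 C#4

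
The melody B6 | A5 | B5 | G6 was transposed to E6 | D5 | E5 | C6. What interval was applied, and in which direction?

down a perfect fifth

From B6 to E6 is 5 letter names — a fifth of some quality.
E6 to B6 is 7 semitones, which makes it a perfect fifth; the second version is lower, so the direction is down.
Checking another pair — G6 → C6 — gives the same interval.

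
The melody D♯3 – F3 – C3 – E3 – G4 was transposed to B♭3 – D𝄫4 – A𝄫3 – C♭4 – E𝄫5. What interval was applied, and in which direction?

Take the first pair: D#3 → Bb3. D to B spans 6 letter names, so the interval is some kind of sixth.
D#3 to Bb3 is 7 semitones, which makes it a diminished sixth; the second version is higher, so the direction is up.
Checking another pair — G4 → Ebb5 — gives the same interval.

up a diminished sixth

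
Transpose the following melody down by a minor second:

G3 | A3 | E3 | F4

F#3 G#3 D#3 E4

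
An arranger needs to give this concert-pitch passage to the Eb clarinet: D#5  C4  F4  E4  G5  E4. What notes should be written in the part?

B#4 A3 D4 C#4 E5 C#4

Written C4 sounds as Eb4 on the Eb clarinet, so concert pitches are written a minor third down.
D#5 -> B#4
C4 -> A3
F4 -> D4
E4 -> C#4
G5 -> E5
E4 -> C#4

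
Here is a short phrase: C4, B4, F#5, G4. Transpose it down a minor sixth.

C4 → E3
B4 → D#4
F#5 → A#4
G4 → B3

E3 D#4 A#4 B3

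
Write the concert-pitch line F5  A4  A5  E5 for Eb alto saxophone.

D6 F#5 F#6 C#6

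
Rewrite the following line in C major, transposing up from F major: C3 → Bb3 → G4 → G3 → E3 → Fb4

G3 F4 D5 D4 B3 Cb5

From F up to C is a perfect fifth; apply that to each pitch.
C3 becomes G3
Bb3 becomes F4
G4 becomes D5
G3 becomes D4
E3 becomes B3
Fb4 becomes Cb5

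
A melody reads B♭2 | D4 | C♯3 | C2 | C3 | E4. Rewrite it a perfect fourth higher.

Eb3 G4 F#3 F2 F3 A4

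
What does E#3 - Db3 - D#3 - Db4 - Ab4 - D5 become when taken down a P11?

B#1 Ab1 A#1 Ab2 Eb3 A3

E#3 to B#1
Db3 to Ab1
D#3 to A#1
Db4 to Ab2
Ab4 to Eb3
D5 to A3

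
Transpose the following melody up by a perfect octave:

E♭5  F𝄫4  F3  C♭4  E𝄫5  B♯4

Eb5: an octave up reaches E, and 12 semitones makes it Eb6.
Fbb4 up a perfect octave is Fbb5.
F3 up a perfect octave is F4.
Cb4: an octave up reaches C, and 12 semitones makes it Cb5.
A perfect octave up from Ebb5 gives Ebb6.
B#4 up a perfect octave is B#5.

Eb6 Fbb5 F4 Cb5 Ebb6 B#5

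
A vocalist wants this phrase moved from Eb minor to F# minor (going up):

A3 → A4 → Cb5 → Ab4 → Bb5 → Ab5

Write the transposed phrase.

From Eb up to F# is an augmented second; apply that to each pitch.
A3 becomes B#3
A4 becomes B#4
Cb5 becomes D5
Ab4 becomes B4
Bb5 becomes C#6
Ab5 becomes B5

B#3 B#4 D5 B4 C#6 B5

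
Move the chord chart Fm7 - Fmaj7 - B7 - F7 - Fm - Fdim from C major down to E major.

Am7 Amaj7 D#7 A7 Am Adim

C major down to E major is a minor sixth; each chord root moves by that interval while the quality stays the same.
Fm7: root F down a minor sixth → A, giving Am7.
Fmaj7: root F down a minor sixth → A, giving Amaj7.
B7: root B down a minor sixth → D#, giving D#7.
F7: root F down a minor sixth → A, giving A7.
Fm: root F down a minor sixth → A, giving Am.
Fdim: root F down a minor sixth → A, giving Adim.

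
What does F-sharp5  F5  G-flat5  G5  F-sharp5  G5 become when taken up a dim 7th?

Eb6 Ebb6 Fbb6 Fb6 Eb6 Fb6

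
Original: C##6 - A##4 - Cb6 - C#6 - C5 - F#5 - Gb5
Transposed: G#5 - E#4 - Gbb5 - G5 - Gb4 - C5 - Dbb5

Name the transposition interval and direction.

down an augmented fourth

Take the first pair: C##6 → G#5. C to G spans 4 letter names, so the interval is some kind of fourth.
G#5 to C##6 is 6 semitones, which makes it an augmented fourth; the second version is lower, so the direction is down.
Checking another pair — Gb5 → Dbb5 — gives the same interval.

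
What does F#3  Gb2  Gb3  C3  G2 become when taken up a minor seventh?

A minor seventh up from F#3 gives E4.
Gb2 up a minor seventh is Fb3.
Gb3: a seventh up reaches F, and 10 semitones makes it Fb4.
A minor seventh up from C3 gives Bb3.
G2: a seventh up reaches F, and 10 semitones makes it F3.

E4 Fb3 Fb4 Bb3 F3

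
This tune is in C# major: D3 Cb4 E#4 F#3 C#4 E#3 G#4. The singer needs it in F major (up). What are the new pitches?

Gb3 Fbb4 A4 Bb3 F4 A3 C5

C# major to F major up is a diminished fourth, so every note moves up by that interval.
D3 to Gb3
Cb4 to Fbb4
E#4 to A4
F#3 to Bb3
C#4 to F4
E#3 to A3
G#4 to C5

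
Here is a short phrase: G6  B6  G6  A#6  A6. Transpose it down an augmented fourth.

Db6 F6 Db6 E6 Eb6

G6 to Db6
B6 to F6
G6 to Db6
A#6 to E6
A6 to Eb6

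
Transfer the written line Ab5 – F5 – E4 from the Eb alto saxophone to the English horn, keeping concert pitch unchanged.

First find concert pitch: the Eb alto saxophone sounds a major sixth below written, so Ab5 F5 E4 sounds Cb5 Ab4 G3.
Then write for English horn: it sounds a perfect fifth below written, so the part must be a perfect fifth above concert.
Cb5 → Gb5
Ab4 → Eb5
G3 → D4

Gb5 Eb5 D4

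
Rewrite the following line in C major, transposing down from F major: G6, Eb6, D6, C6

From F down to C is a perfect fourth; apply that to each pitch.
G6 → D6
Eb6 → Bb5
D6 → A5
C6 → G5

D6 Bb5 A5 G5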